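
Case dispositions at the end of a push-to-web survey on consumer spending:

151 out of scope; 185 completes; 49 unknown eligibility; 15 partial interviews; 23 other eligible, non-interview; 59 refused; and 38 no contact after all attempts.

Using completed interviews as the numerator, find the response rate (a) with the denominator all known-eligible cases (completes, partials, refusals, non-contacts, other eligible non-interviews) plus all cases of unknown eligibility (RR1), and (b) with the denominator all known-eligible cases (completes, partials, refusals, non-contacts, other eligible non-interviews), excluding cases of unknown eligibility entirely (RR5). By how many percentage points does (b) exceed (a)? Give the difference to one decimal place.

7.7

Numerator → 185
Base → 185 + 15 + 59 + 38 + 23 + 49 = 369
RR1 = 185 / 369 = 0.5014
Base → 185 + 15 + 59 + 38 + 23 = 320
RR5 = 185 / 320 = 0.5781
Difference = 57.81 − 50.14 = 7.67 percentage points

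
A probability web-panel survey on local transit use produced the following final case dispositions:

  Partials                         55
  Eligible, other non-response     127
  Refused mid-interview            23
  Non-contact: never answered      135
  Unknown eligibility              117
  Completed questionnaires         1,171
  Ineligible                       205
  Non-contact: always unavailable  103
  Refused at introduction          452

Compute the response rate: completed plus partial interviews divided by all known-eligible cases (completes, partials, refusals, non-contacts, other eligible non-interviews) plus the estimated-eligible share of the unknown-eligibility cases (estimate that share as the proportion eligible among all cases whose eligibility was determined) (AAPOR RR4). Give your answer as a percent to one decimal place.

Refusal or break-off = 452 + 23 = 475
Non-contacts = 135 + 103 = 238
Numerator = 1171 + 55 = 1226
Known eligible = 1171 + 55 + 475 + 238 + 127 = 2066
e = 2066 / (2066 + 205) = 2066 / 2271 = 0.9097
Estimated eligible among unknowns = 0.9097 × 117 = 106.43
Denom = 2066 + 106.43 = 2172.43
RR4 = 1226 / 2172.43 = 0.5643

56.4%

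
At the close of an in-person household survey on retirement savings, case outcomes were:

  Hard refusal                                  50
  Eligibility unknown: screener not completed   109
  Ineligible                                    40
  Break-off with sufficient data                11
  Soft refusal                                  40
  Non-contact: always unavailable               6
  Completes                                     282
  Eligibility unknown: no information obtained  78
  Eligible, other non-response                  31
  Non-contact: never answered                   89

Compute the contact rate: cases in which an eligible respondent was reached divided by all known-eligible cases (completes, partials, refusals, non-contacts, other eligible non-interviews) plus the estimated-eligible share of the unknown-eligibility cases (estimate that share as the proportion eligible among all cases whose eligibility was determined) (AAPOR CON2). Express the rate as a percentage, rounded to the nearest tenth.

60.7%

Refusals = 50 + 40 = 90
No answer / not reached = 89 + 6 = 95
Undetermined eligibility = 109 + 78 = 187
Numerator = 282 + 11 + 90 + 31 = 414
Eligible (known) = 282 + 11 + 90 + 95 + 31 = 509
e = 509 / (509 + 40) = 509 / 549 = 0.9271
Estimated eligible among unknowns = 0.9271 × 187 = 173.37
Base = 509 + 173.37 = 682.37
CON2 = 414 / 682.37 = 0.6067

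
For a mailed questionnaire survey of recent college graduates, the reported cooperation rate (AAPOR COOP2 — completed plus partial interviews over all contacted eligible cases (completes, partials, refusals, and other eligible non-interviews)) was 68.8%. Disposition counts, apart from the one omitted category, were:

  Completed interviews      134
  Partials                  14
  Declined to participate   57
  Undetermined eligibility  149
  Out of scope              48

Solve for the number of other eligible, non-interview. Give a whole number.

Numerator = 134 + 14 = 148
COOP2 = 148 / D = 0.688
D = 148 / 0.688 = 215.1
Remaining denominator categories sum to 205
other eligible, non-interview = 215.1 − 205 ≈ 10

10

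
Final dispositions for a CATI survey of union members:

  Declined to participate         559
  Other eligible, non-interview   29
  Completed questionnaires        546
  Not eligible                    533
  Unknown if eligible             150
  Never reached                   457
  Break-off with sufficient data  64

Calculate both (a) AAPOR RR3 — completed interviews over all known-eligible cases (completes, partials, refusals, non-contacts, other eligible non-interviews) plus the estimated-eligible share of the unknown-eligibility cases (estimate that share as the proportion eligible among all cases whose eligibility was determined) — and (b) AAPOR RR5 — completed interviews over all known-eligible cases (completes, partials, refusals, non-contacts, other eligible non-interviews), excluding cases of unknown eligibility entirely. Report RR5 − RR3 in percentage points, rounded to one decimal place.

2.1

Numerator → 546
Eligible (known) → 546 + 64 + 559 + 457 + 29 = 1655
e = 1655 / (1655 + 533) = 1655 / 2188 = 0.7564
Estimated eligible among unknowns → 0.7564 × 150 = 113.46
Denom → 1655 + 113.46 = 1768.46
RR3 = 546 / 1768.46 = 0.3087
Denom → 546 + 64 + 559 + 457 + 29 = 1655
RR5 = 546 / 1655 = 0.3299
Difference = 32.99 − 30.87 = 2.12 percentage points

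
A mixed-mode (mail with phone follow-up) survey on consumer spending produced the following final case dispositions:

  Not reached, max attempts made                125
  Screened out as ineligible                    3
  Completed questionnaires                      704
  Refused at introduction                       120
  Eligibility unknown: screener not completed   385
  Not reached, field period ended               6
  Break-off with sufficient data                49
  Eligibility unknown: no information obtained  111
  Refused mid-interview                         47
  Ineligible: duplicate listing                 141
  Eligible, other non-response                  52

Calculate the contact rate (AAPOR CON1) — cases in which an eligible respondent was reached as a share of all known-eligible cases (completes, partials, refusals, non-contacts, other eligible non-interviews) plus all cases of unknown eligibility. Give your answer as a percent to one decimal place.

60.8%

Refused = 120 + 47 = 167
Never reached = 6 + 125 = 131
Unknown if eligible = 385 + 111 = 496
Out of scope = 3 + 141 = 144
Numerator → 704 + 49 + 167 + 52 = 972
Denom → 704 + 49 + 167 + 131 + 52 + 496 = 1599
CON1 = 972 / 1599 = 0.6079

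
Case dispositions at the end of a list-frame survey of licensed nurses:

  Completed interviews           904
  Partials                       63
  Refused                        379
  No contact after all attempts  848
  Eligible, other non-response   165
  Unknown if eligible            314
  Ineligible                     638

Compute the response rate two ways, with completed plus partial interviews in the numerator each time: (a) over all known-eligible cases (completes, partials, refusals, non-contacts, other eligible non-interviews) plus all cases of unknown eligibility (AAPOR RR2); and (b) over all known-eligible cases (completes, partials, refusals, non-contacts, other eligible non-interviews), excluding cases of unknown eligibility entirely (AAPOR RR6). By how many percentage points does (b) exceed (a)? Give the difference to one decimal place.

4.8

Top: 904 + 63 = 967
Denominator: 904 + 63 + 379 + 848 + 165 + 314 = 2673
RR2 = 967 / 2673 = 0.3618
Denominator: 904 + 63 + 379 + 848 + 165 = 2359
RR6 = 967 / 2359 = 0.4099
Difference = 40.99 − 36.18 = 4.81 percentage points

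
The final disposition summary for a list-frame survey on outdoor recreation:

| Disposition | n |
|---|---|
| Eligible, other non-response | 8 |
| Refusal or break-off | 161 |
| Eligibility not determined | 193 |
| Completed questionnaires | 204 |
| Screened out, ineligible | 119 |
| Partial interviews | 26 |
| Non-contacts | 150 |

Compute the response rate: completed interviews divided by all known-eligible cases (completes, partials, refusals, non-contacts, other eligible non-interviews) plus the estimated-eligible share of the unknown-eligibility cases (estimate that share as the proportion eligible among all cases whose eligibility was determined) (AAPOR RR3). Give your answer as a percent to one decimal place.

28.8%

Num → 204
Known eligible → 204 + 26 + 161 + 150 + 8 = 549
e = 549 / (549 + 119) = 549 / 668 = 0.8219
e × U → 0.8219 × 193 = 158.63
Base → 549 + 158.63 = 707.63
RR3 = 204 / 707.63 = 0.2883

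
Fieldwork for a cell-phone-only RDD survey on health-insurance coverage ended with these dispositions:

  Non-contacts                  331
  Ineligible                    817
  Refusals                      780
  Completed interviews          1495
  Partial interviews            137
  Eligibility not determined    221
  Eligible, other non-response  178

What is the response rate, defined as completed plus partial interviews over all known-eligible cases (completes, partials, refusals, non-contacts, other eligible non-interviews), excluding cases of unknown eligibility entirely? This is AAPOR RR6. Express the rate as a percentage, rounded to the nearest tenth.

Numerator: 1495 + 137 = 1632
Base: 1495 + 137 + 780 + 331 + 178 = 2921
RR6 = 1632 / 2921 = 0.5587

55.9%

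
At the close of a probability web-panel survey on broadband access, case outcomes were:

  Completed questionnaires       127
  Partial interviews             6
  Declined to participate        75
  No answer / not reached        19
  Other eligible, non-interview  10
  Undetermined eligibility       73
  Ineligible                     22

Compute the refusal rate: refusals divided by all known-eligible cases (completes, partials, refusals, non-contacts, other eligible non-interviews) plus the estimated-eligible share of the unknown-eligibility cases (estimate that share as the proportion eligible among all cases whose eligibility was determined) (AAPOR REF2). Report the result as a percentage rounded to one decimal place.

Numerator = 75
Eligible (known) = 127 + 6 + 75 + 19 + 10 = 237
e = 237 / (237 + 22) = 237 / 259 = 0.9151
e × U = 0.9151 × 73 = 66.80
Base = 237 + 66.80 = 303.80
REF2 = 75 / 303.80 = 0.2469

24.7%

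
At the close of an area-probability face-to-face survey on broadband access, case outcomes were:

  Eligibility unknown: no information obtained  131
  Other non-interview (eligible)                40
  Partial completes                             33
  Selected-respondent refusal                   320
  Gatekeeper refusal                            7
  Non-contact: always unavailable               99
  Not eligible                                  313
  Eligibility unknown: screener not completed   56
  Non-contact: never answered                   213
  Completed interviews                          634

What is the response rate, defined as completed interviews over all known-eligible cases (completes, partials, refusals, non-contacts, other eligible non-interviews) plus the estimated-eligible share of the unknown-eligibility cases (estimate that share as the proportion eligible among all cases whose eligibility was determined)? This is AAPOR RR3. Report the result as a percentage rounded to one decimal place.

42.3%

Declined to participate = 7 + 320 = 327
Non-contacts = 213 + 99 = 312
Undetermined eligibility = 56 + 131 = 187
Top → 634
Eligible (known) → 634 + 33 + 327 + 312 + 40 = 1346
e = 1346 / (1346 + 313) = 1346 / 1659 = 0.8113
Eligible share of unknowns → 0.8113 × 187 = 151.71
Denominator → 1346 + 151.71 = 1497.71
RR3 = 634 / 1497.71 = 0.4233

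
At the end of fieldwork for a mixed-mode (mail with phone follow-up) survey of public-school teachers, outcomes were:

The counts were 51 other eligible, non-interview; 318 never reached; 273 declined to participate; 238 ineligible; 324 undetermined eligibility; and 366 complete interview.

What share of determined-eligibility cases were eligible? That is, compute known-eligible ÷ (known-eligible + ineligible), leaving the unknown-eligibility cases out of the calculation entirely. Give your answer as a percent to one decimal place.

Known eligible: 366 + 273 + 318 + 51 = 1008
e = 1008 / (1008 + 238) = 1008 / 1246 = 0.8090

80.9%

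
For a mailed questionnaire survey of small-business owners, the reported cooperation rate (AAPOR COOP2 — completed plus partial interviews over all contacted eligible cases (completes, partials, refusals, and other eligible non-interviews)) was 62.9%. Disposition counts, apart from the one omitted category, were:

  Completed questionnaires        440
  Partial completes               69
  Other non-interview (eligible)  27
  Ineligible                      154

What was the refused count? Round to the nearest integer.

273

Num → 440 + 69 = 509
COOP2 = 509 / D = 0.629
D = 509 / 0.629 = 809.2
Other denominator terms total 536
refused = 809.2 − 536 ≈ 273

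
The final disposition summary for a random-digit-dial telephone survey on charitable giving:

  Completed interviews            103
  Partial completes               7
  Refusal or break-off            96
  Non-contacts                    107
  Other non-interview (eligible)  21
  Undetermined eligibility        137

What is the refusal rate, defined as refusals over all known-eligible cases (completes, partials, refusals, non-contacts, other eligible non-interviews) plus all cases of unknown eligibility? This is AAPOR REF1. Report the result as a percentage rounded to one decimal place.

20.4%

Numerator: 96
Denom: 103 + 7 + 96 + 107 + 21 + 137 = 471
REF1 = 96 / 471 = 0.2038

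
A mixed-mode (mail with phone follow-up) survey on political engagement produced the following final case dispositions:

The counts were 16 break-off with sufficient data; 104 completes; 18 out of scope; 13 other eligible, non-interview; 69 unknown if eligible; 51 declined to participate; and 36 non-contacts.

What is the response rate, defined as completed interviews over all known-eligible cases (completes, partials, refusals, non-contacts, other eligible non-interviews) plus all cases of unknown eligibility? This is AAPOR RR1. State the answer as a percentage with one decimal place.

36.0%

Num: 104
Denominator: 104 + 16 + 51 + 36 + 13 + 69 = 289
RR1 = 104 / 289 = 0.3599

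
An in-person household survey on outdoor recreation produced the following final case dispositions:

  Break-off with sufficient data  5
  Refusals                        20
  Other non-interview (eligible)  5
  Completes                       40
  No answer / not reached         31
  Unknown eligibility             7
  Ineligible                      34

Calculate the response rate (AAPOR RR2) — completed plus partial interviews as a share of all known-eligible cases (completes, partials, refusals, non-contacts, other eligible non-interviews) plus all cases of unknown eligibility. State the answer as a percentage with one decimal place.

Top → 40 + 5 = 45
Base → 40 + 5 + 20 + 31 + 5 + 7 = 108
RR2 = 45 / 108 = 0.4167

41.7%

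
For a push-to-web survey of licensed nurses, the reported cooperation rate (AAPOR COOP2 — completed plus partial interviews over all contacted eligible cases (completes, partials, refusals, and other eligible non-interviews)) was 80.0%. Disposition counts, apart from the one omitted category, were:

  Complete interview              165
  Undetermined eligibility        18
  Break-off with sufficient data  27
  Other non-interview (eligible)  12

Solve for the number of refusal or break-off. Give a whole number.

Numerator → 165 + 27 = 192
COOP2 = 192 / D = 0.800
D = 192 / 0.800 = 240.0
Rest of base = 204
refusal or break-off = 240.0 − 204 ≈ 36

36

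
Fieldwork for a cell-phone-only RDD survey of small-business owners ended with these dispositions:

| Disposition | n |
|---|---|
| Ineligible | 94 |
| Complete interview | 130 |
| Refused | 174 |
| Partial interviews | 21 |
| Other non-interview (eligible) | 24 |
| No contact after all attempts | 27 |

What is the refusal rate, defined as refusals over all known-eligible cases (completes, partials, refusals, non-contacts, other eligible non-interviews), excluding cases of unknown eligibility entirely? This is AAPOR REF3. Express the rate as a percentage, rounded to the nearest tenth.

46.3%

Top: 174
Denominator: 130 + 21 + 174 + 27 + 24 = 376
REF3 = 174 / 376 = 0.4628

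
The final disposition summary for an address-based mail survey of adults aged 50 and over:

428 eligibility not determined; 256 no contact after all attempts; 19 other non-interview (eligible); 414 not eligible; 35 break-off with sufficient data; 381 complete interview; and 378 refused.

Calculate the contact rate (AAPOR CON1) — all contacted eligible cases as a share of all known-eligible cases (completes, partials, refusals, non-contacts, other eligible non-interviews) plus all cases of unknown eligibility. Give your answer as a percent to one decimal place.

Top = 381 + 35 + 378 + 19 = 813
Denominator = 381 + 35 + 378 + 256 + 19 + 428 = 1497
CON1 = 813 / 1497 = 0.5431

54.3%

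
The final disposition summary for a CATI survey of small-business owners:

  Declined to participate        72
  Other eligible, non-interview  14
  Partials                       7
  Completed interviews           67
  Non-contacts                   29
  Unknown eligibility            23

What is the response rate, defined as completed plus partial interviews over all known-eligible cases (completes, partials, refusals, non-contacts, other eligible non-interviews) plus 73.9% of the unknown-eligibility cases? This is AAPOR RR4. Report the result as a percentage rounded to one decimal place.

35.9%

Numerator → 67 + 7 = 74
Eligible (known) → 67 + 7 + 72 + 29 + 14 = 189
Estimated eligible among unknowns → 0.7390 × 23 = 17.00
Base → 189 + 17.00 = 206.00
RR4 = 74 / 206.00 = 0.3592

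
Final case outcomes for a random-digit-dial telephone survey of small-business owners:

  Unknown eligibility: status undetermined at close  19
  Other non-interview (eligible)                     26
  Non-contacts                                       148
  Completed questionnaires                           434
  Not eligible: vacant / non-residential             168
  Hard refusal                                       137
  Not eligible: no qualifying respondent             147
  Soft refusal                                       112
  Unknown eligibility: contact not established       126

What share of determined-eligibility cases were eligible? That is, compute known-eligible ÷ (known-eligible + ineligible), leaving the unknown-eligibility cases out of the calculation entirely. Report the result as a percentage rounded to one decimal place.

73.1%

Refusal or break-off = 137 + 112 = 249
Unknown if eligible = 126 + 19 = 145
Ineligible = 147 + 168 = 315
Eligible (known) = 434 + 249 + 148 + 26 = 857
e = 857 / (857 + 315) = 857 / 1172 = 0.7312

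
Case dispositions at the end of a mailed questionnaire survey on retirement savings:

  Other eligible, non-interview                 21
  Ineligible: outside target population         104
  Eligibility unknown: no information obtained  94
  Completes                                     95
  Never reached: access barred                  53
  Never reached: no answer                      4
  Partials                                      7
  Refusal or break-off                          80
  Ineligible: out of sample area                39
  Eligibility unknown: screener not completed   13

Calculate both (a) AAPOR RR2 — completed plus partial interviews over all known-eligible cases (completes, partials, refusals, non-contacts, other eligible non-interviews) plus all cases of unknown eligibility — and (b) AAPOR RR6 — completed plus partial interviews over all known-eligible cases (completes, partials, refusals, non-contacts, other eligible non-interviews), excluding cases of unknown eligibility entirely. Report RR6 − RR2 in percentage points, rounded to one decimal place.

11.4

Never reached = 4 + 53 = 57
Eligibility not determined = 13 + 94 = 107
Screened out, ineligible = 104 + 39 = 143
Num: 95 + 7 = 102
Base: 95 + 7 + 80 + 57 + 21 + 107 = 367
RR2 = 102 / 367 = 0.2779
Base: 95 + 7 + 80 + 57 + 21 = 260
RR6 = 102 / 260 = 0.3923
Difference = 39.23 − 27.79 = 11.44 percentage points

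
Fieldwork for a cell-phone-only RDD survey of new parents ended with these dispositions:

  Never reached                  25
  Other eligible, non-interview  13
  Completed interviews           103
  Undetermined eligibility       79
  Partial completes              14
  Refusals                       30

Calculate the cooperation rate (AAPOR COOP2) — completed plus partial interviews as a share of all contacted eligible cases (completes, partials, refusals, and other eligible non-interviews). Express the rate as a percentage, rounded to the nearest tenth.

73.1%

Num → 103 + 14 = 117
Denominator → 103 + 14 + 30 + 13 = 160
COOP2 = 117 / 160 = 0.7312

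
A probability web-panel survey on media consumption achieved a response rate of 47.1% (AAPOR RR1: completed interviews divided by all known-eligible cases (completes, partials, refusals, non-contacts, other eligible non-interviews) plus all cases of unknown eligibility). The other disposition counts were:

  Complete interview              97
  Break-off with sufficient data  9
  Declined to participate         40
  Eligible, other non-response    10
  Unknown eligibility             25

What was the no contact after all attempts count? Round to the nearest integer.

RR1 = 97 / D = 0.471
D = 97 / 0.471 = 205.9
Rest of base = 181
no contact after all attempts = 205.9 − 181 ≈ 25

25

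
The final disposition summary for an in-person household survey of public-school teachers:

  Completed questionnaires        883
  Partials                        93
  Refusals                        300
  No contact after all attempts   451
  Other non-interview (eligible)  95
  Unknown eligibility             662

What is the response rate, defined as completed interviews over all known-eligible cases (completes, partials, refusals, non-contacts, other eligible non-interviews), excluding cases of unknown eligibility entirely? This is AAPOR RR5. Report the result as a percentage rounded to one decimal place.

48.5%

Numerator = 883
Base = 883 + 93 + 300 + 451 + 95 = 1822
RR5 = 883 / 1822 = 0.4846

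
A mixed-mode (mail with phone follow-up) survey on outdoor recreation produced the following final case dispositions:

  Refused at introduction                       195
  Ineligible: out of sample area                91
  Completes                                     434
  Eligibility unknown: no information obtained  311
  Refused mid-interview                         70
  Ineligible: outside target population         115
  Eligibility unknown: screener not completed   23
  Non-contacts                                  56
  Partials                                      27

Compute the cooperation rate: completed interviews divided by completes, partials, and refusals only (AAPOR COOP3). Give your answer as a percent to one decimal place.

59.8%

Refused = 195 + 70 = 265
Unknown eligibility = 23 + 311 = 334
Screened out, ineligible = 115 + 91 = 206
Top → 434
Denom → 434 + 27 + 265 = 726
COOP3 = 434 / 726 = 0.5978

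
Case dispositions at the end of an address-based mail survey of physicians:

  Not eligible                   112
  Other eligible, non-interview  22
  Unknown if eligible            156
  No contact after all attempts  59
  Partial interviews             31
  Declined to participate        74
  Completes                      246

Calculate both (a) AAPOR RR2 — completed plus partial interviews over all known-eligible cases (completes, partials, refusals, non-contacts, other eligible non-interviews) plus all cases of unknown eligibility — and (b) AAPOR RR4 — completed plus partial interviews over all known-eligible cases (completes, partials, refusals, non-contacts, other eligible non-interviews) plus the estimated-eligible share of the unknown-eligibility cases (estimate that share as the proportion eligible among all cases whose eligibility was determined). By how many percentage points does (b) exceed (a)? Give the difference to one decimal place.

Top → 246 + 31 = 277
Denom → 246 + 31 + 74 + 59 + 22 + 156 = 588
RR2 = 277 / 588 = 0.4711
Known eligible → 246 + 31 + 74 + 59 + 22 = 432
e = 432 / (432 + 112) = 432 / 544 = 0.7941
Estimated eligible among unknowns → 0.7941 × 156 = 123.88
Denom → 432 + 123.88 = 555.88
RR4 = 277 / 555.88 = 0.4983
Difference = 49.83 − 47.11 = 2.72 percentage points

2.7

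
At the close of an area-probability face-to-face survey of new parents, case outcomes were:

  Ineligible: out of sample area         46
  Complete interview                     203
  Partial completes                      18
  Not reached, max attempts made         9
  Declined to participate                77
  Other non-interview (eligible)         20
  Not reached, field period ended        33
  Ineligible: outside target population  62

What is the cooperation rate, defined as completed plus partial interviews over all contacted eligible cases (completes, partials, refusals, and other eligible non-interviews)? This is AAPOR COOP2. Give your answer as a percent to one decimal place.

Non-contacts = 33 + 9 = 42
Out of scope = 62 + 46 = 108
Top = 203 + 18 = 221
Denom = 203 + 18 + 77 + 20 = 318
COOP2 = 221 / 318 = 0.6950

69.5%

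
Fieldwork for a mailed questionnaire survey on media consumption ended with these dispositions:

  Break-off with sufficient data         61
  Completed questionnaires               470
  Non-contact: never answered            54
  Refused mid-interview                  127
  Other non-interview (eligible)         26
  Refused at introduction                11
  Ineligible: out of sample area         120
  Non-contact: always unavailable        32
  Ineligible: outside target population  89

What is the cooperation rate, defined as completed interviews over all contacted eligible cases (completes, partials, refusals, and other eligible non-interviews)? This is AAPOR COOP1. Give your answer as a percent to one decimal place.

Refusals = 11 + 127 = 138
No answer / not reached = 54 + 32 = 86
Not eligible = 89 + 120 = 209
Num → 470
Denom → 470 + 61 + 138 + 26 = 695
COOP1 = 470 / 695 = 0.6763

67.6%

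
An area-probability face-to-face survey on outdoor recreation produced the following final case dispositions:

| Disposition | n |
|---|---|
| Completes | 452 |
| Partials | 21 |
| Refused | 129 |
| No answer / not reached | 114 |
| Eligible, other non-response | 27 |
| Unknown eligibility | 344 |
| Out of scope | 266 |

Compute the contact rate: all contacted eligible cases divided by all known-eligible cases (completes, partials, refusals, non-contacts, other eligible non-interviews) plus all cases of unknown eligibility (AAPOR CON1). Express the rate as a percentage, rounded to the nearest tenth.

Top: 452 + 21 + 129 + 27 = 629
Denominator: 452 + 21 + 129 + 114 + 27 + 344 = 1087
CON1 = 629 / 1087 = 0.5787

57.9%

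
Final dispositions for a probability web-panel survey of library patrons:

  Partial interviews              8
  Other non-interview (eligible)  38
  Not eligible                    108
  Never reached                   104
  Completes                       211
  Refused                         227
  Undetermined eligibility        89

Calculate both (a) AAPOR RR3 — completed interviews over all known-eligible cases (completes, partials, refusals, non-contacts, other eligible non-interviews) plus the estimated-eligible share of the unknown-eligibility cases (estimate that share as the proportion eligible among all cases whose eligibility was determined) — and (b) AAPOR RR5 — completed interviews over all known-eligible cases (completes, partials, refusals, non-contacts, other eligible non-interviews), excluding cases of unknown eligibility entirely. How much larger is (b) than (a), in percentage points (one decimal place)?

4.1

Numerator: 211
Determined eligible: 211 + 8 + 227 + 104 + 38 = 588
e = 588 / (588 + 108) = 588 / 696 = 0.8448
Estimated eligible among unknowns: 0.8448 × 89 = 75.19
Denominator: 588 + 75.19 = 663.19
RR3 = 211 / 663.19 = 0.3182
Denominator: 211 + 8 + 227 + 104 + 38 = 588
RR5 = 211 / 588 = 0.3588
Difference = 35.88 − 31.82 = 4.06 percentage points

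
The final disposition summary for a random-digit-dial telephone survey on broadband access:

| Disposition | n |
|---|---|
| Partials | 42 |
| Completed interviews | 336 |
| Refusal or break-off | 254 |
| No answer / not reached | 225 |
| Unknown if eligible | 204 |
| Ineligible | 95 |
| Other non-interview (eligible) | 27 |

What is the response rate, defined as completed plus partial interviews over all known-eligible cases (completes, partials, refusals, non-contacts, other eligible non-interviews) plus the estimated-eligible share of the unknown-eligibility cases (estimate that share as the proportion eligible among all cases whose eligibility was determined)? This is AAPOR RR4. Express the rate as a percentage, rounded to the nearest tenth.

35.4%

Num → 336 + 42 = 378
Known eligible → 336 + 42 + 254 + 225 + 27 = 884
e = 884 / (884 + 95) = 884 / 979 = 0.9030
e × U → 0.9030 × 204 = 184.21
Denom → 884 + 184.21 = 1068.21
RR4 = 378 / 1068.21 = 0.3539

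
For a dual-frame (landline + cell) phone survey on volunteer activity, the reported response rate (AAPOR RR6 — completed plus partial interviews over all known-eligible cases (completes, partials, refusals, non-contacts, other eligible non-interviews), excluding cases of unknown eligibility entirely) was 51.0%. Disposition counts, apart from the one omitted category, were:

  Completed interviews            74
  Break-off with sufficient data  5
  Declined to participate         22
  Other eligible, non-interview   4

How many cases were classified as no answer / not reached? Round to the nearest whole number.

50

Num → 74 + 5 = 79
RR6 = 79 / D = 0.510
D = 79 / 0.510 = 154.9
Rest of base = 105
no answer / not reached = 154.9 − 105 ≈ 50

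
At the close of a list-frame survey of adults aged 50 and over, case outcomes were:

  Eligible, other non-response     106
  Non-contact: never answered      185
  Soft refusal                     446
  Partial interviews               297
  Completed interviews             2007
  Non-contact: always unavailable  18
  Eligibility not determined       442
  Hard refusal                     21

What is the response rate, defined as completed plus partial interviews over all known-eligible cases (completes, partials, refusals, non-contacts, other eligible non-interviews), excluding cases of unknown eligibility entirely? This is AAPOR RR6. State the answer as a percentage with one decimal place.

74.8%

Refusals = 21 + 446 = 467
No contact after all attempts = 185 + 18 = 203
Numerator = 2007 + 297 = 2304
Denom = 2007 + 297 + 467 + 203 + 106 = 3080
RR6 = 2304 / 3080 = 0.7481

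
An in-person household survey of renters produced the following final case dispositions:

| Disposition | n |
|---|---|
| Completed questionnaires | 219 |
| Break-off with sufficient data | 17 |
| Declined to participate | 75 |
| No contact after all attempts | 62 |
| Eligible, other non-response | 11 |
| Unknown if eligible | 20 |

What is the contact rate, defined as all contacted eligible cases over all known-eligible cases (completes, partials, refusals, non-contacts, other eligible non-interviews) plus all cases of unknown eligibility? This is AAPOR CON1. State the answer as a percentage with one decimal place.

Num = 219 + 17 + 75 + 11 = 322
Denominator = 219 + 17 + 75 + 62 + 11 + 20 = 404
CON1 = 322 / 404 = 0.7970

79.7%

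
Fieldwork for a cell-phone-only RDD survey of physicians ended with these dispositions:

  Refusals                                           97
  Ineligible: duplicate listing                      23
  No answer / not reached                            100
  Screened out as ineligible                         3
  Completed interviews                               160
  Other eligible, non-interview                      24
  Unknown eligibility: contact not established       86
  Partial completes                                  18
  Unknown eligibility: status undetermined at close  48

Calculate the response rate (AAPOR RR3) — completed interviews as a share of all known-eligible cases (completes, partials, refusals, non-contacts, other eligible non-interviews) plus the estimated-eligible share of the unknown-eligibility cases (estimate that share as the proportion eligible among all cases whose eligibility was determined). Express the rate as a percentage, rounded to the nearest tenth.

30.5%

Unknown eligibility = 86 + 48 = 134
Ineligible = 3 + 23 = 26
Num → 160
Eligible (known) → 160 + 18 + 97 + 100 + 24 = 399
e = 399 / (399 + 26) = 399 / 425 = 0.9388
Eligible share of unknowns → 0.9388 × 134 = 125.80
Denom → 399 + 125.80 = 524.80
RR3 = 160 / 524.80 = 0.3049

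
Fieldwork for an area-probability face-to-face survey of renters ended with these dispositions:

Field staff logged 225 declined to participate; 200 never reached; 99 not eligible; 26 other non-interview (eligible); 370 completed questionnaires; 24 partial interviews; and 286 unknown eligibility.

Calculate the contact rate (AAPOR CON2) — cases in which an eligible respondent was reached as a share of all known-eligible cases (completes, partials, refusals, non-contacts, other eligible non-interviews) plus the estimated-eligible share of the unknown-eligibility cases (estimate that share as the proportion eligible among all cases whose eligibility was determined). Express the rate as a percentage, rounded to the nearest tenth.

58.6%

Num = 370 + 24 + 225 + 26 = 645
Eligible (known) = 370 + 24 + 225 + 200 + 26 = 845
e = 845 / (845 + 99) = 845 / 944 = 0.8951
Estimated eligible among unknowns = 0.8951 × 286 = 256.00
Denom = 845 + 256.00 = 1101.00
CON2 = 645 / 1101.00 = 0.5858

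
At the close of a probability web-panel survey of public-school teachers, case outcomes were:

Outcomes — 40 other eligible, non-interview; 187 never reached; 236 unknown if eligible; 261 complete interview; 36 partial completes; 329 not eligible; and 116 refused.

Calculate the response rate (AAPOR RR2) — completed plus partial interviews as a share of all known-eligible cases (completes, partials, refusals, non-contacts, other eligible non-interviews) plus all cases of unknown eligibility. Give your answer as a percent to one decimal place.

33.9%

Num → 261 + 36 = 297
Denom → 261 + 36 + 116 + 187 + 40 + 236 = 876
RR2 = 297 / 876 = 0.3390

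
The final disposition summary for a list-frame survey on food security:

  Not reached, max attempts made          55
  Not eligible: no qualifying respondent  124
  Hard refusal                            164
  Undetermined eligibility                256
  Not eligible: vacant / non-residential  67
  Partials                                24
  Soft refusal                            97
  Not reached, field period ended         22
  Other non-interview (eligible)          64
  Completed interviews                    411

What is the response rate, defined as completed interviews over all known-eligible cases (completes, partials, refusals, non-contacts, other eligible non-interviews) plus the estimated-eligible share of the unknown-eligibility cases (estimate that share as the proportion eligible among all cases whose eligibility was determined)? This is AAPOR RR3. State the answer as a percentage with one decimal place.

Declined to participate = 164 + 97 = 261
No contact after all attempts = 22 + 55 = 77
Not eligible = 124 + 67 = 191
Top = 411
Eligible (known) = 411 + 24 + 261 + 77 + 64 = 837
e = 837 / (837 + 191) = 837 / 1028 = 0.8142
e × U = 0.8142 × 256 = 208.44
Denominator = 837 + 208.44 = 1045.44
RR3 = 411 / 1045.44 = 0.3931

39.3%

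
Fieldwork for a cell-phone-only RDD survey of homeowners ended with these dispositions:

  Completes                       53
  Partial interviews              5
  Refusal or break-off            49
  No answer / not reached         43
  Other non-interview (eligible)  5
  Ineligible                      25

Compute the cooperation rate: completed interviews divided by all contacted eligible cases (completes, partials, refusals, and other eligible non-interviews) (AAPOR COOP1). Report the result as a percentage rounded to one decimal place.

47.3%

Numerator = 53
Denom = 53 + 5 + 49 + 5 = 112
COOP1 = 53 / 112 = 0.4732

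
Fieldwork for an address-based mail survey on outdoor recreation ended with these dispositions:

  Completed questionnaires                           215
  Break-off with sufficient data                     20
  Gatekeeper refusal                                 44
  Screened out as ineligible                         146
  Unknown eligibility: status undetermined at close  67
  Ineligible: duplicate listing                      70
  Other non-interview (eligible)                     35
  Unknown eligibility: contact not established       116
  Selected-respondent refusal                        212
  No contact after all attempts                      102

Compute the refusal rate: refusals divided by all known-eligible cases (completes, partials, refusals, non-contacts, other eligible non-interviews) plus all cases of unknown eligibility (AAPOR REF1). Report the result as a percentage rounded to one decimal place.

31.6%

Refusals = 44 + 212 = 256
Unknown eligibility = 116 + 67 = 183
Not eligible = 146 + 70 = 216
Num: 256
Denominator: 215 + 20 + 256 + 102 + 35 + 183 = 811
REF1 = 256 / 811 = 0.3157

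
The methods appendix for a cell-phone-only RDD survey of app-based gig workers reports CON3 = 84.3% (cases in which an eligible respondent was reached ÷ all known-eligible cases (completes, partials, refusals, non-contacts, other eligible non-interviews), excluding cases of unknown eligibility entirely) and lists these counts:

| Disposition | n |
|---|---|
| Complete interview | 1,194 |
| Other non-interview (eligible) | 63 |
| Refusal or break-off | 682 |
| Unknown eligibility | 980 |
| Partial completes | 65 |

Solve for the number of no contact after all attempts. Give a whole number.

373

Num: 1194 + 65 + 682 + 63 = 2004
CON3 = 2004 / D = 0.843
D = 2004 / 0.843 = 2377.2
Remaining denominator categories sum to 2004
no contact after all attempts = 2377.2 − 2004 ≈ 373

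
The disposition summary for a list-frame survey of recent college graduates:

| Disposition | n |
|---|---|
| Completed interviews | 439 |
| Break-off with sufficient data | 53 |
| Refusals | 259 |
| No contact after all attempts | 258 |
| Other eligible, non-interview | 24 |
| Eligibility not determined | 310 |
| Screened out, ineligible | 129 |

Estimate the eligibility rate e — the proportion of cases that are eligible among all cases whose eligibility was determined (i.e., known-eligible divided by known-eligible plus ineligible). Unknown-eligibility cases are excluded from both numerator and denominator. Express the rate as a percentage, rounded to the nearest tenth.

88.9%

Eligible (known) = 439 + 53 + 259 + 258 + 24 = 1033
e = 1033 / (1033 + 129) = 1033 / 1162 = 0.8890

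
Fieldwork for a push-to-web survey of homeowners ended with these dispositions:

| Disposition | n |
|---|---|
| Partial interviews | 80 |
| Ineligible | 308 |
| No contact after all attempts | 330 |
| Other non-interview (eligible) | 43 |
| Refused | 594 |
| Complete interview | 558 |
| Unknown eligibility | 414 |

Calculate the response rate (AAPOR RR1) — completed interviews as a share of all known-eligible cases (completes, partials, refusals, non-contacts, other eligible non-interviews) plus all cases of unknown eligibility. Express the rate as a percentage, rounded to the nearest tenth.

27.6%

Top = 558
Denominator = 558 + 80 + 594 + 330 + 43 + 414 = 2019
RR1 = 558 / 2019 = 0.2764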